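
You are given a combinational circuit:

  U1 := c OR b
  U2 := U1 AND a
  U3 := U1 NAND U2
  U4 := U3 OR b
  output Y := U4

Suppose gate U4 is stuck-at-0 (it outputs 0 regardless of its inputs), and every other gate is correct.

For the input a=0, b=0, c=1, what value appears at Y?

0

Propagate with U4 forced: U1=1, U2=0, U3=1, U4=0 [stuck-at-0].
So Y = 0. (Without the fault it would be 1.)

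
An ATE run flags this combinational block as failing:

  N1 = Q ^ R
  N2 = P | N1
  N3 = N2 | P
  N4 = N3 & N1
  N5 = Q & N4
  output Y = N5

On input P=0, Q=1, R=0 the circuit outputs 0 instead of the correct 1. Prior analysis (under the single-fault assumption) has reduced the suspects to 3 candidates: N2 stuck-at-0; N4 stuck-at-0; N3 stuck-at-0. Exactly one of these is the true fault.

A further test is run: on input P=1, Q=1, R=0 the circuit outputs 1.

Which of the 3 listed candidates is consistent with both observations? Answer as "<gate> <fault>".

N2 stuck-at-0

Evaluate each candidate on input P=1, Q=1, R=0:
  N2 stuck-at-0: N1=1, N2=0 [stuck-at-0], N3=1, N4=1, N5=1 → 1 — matches
  N4 stuck-at-0: N1=1, N2=1, N3=1, N4=0 [stuck-at-0], N5=0 → 0 — eliminated
  N3 stuck-at-0: N1=1, N2=1, N3=0 [stuck-at-0], N4=0, N5=0 → 0 — eliminated
Only N2 stuck-at-0 reproduces the observed 1.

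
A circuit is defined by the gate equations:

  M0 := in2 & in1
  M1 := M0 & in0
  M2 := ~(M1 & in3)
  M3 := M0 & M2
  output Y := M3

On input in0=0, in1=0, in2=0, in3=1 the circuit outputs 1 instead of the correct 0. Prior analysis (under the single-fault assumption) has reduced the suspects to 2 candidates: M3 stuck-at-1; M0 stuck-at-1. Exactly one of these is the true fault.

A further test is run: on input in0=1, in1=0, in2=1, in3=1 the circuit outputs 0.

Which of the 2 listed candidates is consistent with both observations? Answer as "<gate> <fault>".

Evaluate each candidate on input in0=1, in1=0, in2=1, in3=1:
  M3 stuck-at-1: M0=0, M1=0, M2=1, M3=1 [stuck-at-1] → 1 — eliminated
  M0 stuck-at-1: M0=1 [stuck-at-1], M1=1, M2=0, M3=0 → 0 — matches
Only M0 stuck-at-1 reproduces the observed 0.

M0 stuck-at-1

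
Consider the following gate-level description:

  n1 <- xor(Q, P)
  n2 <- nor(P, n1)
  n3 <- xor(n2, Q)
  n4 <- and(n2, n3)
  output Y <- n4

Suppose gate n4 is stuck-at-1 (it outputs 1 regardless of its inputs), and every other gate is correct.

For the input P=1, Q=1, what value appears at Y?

1

Propagate with n4 forced: n1=0, n2=0, n3=1, n4=1 [stuck-at-1].
So Y = 1. (Without the fault it would be 0.)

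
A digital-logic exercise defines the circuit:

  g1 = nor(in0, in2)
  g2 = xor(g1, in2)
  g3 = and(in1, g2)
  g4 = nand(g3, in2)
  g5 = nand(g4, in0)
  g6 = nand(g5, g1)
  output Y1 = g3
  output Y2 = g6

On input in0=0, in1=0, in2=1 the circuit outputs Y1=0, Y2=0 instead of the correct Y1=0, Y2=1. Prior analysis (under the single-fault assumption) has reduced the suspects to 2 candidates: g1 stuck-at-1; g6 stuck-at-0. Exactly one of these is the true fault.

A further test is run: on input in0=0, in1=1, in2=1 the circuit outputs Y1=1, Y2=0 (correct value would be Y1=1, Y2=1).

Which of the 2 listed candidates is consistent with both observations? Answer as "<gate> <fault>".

Evaluate each candidate on input in0=0, in1=1, in2=1:
  g1 stuck-at-1: g1=1 [stuck-at-1], g2=0, g3=0, g4=1, g5=1, g6=0 → Y1=0, Y2=0 — eliminated
  g6 stuck-at-0: g1=0, g2=1, g3=1, g4=0, g5=1, g6=0 [stuck-at-0] → Y1=1, Y2=0 — matches
Only g6 stuck-at-0 reproduces the observed Y1=1, Y2=0.

g6 stuck-at-0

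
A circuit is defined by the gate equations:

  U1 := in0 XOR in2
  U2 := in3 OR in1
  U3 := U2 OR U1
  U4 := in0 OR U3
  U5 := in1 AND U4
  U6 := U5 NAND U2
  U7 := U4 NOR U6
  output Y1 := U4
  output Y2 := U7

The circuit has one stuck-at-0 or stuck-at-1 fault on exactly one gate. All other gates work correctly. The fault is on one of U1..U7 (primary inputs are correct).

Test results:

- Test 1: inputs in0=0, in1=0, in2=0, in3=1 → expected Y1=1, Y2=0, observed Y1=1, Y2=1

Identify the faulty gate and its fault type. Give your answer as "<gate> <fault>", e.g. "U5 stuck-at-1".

U7 stuck-at-1

Fault-free values for test 1 (in0=0, in1=0, in2=0, in3=1): U1=0, U2=1, U3=1, U4=1, U5=0, U6=1, U7=0, giving Y1=1, Y2=0. Observed Y1=1, Y2=1.
Test 1: faults giving observed Y1=1, Y2=1 are {U7 stuck-at-1}.
Only U7 stuck-at-1 is consistent with every test.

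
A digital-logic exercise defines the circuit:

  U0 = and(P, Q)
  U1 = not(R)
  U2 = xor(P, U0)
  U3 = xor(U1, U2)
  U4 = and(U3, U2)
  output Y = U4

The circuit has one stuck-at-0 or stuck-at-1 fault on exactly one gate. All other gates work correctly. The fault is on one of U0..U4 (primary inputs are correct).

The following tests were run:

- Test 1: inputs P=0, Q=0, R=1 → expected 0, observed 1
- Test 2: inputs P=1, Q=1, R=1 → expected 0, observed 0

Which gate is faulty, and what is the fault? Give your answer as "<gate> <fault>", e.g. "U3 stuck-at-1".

Fault-free values for test 1 (P=0, Q=0, R=1): U0=0, U1=0, U2=0, U3=0, U4=0, giving Y=0. Observed 1.
Test 1: faults giving observed 1 are {U0 stuck-at-1, U2 stuck-at-1, U4 stuck-at-1}.
Test 2 (P=1, Q=1, R=1): fault-free U0=1, U1=0, U2=0, U3=0, U4=0 → 0; observed 0. Eliminates U2 stuck-at-1, U4 stuck-at-1.
Only U0 stuck-at-1 is consistent with every test.

U0 stuck-at-1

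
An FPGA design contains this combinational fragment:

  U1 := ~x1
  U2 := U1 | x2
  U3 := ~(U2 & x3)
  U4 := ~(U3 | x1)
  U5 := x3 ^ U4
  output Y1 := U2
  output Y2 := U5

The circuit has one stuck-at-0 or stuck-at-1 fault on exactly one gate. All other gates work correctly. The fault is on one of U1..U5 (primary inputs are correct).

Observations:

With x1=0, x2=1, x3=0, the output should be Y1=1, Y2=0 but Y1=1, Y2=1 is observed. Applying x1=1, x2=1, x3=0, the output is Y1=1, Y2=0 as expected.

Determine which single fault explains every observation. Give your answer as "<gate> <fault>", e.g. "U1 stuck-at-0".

Fault-free values for test 1 (x1=0, x2=1, x3=0): U1=1, U2=1, U3=1, U4=0, U5=0, giving Y1=1, Y2=0. Observed Y1=1, Y2=1.
Test 1: faults giving observed Y1=1, Y2=1 are {U3 stuck-at-0, U4 stuck-at-1, U5 stuck-at-1}.
Test 2 (x1=1, x2=1, x3=0): fault-free U1=0, U2=1, U3=1, U4=0, U5=0 → Y1=1, Y2=0; observed Y1=1, Y2=0. Eliminates U4 stuck-at-1, U5 stuck-at-1.
Only U3 stuck-at-0 is consistent with every test.

U3 stuck-at-0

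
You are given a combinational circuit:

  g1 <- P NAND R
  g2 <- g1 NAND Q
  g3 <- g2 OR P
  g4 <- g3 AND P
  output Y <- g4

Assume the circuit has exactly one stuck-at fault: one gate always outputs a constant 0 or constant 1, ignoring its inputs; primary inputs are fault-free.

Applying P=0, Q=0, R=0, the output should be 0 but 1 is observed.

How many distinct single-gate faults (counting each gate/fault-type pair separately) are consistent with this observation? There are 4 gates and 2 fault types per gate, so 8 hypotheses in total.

Fault-free: g1=1, g2=1, g3=1, g4=0 → 0. Observed 1.
  g1 stuck-at-0: output 0 ✗
  g1 stuck-at-1: output 0 ✗
  g2 stuck-at-0: output 0 ✗
  g2 stuck-at-1: output 0 ✗
  g3 stuck-at-0: output 0 ✗
  g3 stuck-at-1: output 0 ✗
  g4 stuck-at-0: output 0 ✗
  g4 stuck-at-1: output 1 ✓
Consistent faults: {g4 stuck-at-1} — 1 in all.

1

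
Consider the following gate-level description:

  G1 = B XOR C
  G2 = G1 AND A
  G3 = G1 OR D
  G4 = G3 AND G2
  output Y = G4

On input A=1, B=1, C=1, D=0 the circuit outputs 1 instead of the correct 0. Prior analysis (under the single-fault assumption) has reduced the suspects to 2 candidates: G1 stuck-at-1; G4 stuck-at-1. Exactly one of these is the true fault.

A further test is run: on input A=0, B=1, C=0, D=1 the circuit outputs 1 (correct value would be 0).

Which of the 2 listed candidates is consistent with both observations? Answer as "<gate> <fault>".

Evaluate each candidate on input A=0, B=1, C=0, D=1:
  G1 stuck-at-1: G1=1 [stuck-at-1], G2=0, G3=1, G4=0 → 0 — eliminated
  G4 stuck-at-1: G1=1, G2=0, G3=1, G4=1 [stuck-at-1] → 1 — matches
Only G4 stuck-at-1 reproduces the observed 1.

G4 stuck-at-1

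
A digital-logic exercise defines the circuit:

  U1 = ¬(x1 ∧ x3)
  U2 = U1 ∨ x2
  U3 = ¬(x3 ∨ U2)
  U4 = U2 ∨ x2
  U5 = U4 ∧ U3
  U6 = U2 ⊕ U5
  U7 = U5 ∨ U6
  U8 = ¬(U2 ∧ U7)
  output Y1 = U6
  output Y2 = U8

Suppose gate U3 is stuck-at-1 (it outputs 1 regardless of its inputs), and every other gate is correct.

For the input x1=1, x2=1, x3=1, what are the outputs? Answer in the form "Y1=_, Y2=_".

Y1=0, Y2=0

Propagate with U3 forced: U1=0, U2=1, U3=1 [stuck-at-1], U4=1, U5=1, U6=0, U7=1, U8=0.
So the outputs are Y1=0, Y2=0. (Without the fault they would be Y1=1, Y2=0.)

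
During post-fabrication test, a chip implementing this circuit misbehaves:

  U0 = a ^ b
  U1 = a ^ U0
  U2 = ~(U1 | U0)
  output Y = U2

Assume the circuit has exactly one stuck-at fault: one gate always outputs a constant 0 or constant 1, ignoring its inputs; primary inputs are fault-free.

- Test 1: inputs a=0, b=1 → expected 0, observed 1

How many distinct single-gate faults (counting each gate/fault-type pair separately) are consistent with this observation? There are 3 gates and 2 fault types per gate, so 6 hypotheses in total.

2

Fault-free: U0=1, U1=1, U2=0 → 0. Observed 1.
  U0 stuck-at-0: output 1 ✓
  U0 stuck-at-1: output 0 ✗
  U1 stuck-at-0: output 0 ✗
  U1 stuck-at-1: output 0 ✗
  U2 stuck-at-0: output 0 ✗
  U2 stuck-at-1: output 1 ✓
Consistent faults: {U0 stuck-at-0, U2 stuck-at-1} — 2 in all.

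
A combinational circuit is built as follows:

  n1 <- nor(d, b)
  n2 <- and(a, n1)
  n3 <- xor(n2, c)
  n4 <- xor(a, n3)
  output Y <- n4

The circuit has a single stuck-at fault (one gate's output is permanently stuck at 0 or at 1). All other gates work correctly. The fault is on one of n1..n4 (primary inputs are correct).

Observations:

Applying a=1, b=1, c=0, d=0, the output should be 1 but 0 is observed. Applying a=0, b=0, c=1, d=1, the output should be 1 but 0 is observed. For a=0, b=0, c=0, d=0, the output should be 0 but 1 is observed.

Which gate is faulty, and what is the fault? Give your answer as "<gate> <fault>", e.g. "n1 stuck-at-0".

Fault-free values for test 1 (a=1, b=1, c=0, d=0): n1=0, n2=0, n3=0, n4=1, giving Y=1. Observed 0.
Test 1: faults giving observed 0 are {n1 stuck-at-1, n2 stuck-at-1, n3 stuck-at-1, n4 stuck-at-0}.
Test 2 (a=0, b=0, c=1, d=1): fault-free n1=0, n2=0, n3=1, n4=1 → 1; observed 0. Eliminates n1 stuck-at-1, n3 stuck-at-1.
Test 3 (a=0, b=0, c=0, d=0): fault-free n1=1, n2=0, n3=0, n4=0 → 0; observed 1. Eliminates n4 stuck-at-0.
Only n2 stuck-at-1 is consistent with every test.

n2 stuck-at-1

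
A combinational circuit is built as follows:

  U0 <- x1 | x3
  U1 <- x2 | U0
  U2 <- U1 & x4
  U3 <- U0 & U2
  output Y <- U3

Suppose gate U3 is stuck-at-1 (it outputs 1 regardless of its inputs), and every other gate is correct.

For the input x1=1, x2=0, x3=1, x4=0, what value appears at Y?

1

Propagate with U3 forced: U0=1, U1=1, U2=0, U3=1 [stuck-at-1].
So Y = 1. (Without the fault it would be 0.)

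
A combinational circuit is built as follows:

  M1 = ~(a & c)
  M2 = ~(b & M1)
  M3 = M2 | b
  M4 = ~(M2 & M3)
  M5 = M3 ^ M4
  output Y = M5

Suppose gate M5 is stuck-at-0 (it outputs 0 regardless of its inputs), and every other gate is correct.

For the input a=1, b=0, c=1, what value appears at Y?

0

Propagate with M5 forced: M1=0, M2=1, M3=1, M4=0, M5=0 [stuck-at-0].
So Y = 0. (Without the fault it would be 1.)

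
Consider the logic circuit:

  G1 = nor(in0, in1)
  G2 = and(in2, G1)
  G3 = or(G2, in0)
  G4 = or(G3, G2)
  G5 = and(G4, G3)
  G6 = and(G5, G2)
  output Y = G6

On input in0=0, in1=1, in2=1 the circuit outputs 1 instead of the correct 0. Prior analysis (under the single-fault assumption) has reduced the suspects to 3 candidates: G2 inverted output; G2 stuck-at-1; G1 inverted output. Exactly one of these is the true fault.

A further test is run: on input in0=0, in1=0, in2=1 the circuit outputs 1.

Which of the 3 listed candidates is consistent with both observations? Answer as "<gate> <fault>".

G2 stuck-at-1

Evaluate each candidate on input in0=0, in1=0, in2=1:
  G2 inverted output: G1=1, G2=0 [inverted output], G3=0, G4=0, G5=0, G6=0 → 0 — eliminated
  G2 stuck-at-1: G1=1, G2=1 [stuck-at-1], G3=1, G4=1, G5=1, G6=1 → 1 — matches
  G1 inverted output: G1=0 [inverted output], G2=0, G3=0, G4=0, G5=0, G6=0 → 0 — eliminated
Only G2 stuck-at-1 reproduces the observed 1.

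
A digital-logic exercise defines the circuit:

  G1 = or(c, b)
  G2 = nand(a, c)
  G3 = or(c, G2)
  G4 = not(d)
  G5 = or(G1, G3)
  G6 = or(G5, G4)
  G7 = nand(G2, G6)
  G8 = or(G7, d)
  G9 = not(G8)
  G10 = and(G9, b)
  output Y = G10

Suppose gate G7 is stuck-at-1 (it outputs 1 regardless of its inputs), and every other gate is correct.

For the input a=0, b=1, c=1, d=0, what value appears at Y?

0

Propagate with G7 forced: G1=1, G2=1, G3=1, G4=1, G5=1, G6=1, G7=1 [stuck-at-1], G8=1, G9=0, G10=0.
So Y = 0. (Without the fault it would be 1.)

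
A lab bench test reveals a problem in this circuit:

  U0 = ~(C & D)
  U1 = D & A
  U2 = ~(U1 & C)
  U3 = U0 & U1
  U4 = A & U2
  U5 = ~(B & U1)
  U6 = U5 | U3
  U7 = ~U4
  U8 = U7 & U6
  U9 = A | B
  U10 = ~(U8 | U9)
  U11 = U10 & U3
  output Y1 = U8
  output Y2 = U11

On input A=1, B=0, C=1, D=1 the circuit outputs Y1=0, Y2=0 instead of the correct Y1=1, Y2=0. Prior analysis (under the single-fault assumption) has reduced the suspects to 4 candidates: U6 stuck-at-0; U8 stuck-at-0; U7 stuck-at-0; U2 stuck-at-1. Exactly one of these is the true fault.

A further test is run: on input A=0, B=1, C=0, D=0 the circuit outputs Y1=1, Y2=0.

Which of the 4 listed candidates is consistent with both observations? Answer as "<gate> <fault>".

Evaluate each candidate on input A=0, B=1, C=0, D=0:
  U6 stuck-at-0: U0=1, U1=0, U2=1, U3=0, U4=0, U5=1, U6=0 [stuck-at-0], U7=1, U8=0, U9=1, U10=0, U11=0 → Y1=0, Y2=0 — eliminated
  U8 stuck-at-0: U0=1, U1=0, U2=1, U3=0, U4=0, U5=1, U6=1, U7=1, U8=0 [stuck-at-0], U9=1, U10=0, U11=0 → Y1=0, Y2=0 — eliminated
  U7 stuck-at-0: U0=1, U1=0, U2=1, U3=0, U4=0, U5=1, U6=1, U7=0 [stuck-at-0], U8=0, U9=1, U10=0, U11=0 → Y1=0, Y2=0 — eliminated
  U2 stuck-at-1: U0=1, U1=0, U2=1 [stuck-at-1], U3=0, U4=0, U5=1, U6=1, U7=1, U8=1, U9=1, U10=0, U11=0 → Y1=1, Y2=0 — matches
Only U2 stuck-at-1 reproduces the observed Y1=1, Y2=0.

U2 stuck-at-1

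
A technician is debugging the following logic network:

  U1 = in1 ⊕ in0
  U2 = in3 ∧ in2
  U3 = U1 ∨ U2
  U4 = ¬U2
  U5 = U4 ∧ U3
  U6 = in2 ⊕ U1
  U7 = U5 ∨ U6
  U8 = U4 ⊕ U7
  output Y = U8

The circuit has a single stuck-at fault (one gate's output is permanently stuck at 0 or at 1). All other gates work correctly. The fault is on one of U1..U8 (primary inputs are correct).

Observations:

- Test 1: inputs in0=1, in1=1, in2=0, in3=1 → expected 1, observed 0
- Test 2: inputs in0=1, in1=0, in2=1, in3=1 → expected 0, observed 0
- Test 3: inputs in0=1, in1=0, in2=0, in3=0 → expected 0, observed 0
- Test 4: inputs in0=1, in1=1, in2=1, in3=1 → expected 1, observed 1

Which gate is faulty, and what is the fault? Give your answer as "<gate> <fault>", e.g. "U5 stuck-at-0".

Fault-free values for test 1 (in0=1, in1=1, in2=0, in3=1): U1=0, U2=0, U3=0, U4=1, U5=0, U6=0, U7=0, U8=1, giving Y=1. Observed 0.
Test 1: faults giving observed 0 are {U1 stuck-at-1, U2 stuck-at-1, U3 stuck-at-1, U4 stuck-at-0, U5 stuck-at-1, U6 stuck-at-1, U7 stuck-at-1, U8 stuck-at-0}.
Test 2 (in0=1, in1=0, in2=1, in3=1): fault-free U1=1, U2=1, U3=1, U4=0, U5=0, U6=0, U7=0, U8=0 → 0; observed 0. Eliminates U5 stuck-at-1, U6 stuck-at-1, U7 stuck-at-1.
Test 3 (in0=1, in1=0, in2=0, in3=0): fault-free U1=1, U2=0, U3=1, U4=1, U5=1, U6=1, U7=1, U8=0 → 0; observed 0. Eliminates U2 stuck-at-1, U4 stuck-at-0.
Test 4 (in0=1, in1=1, in2=1, in3=1): fault-free U1=0, U2=1, U3=1, U4=0, U5=0, U6=1, U7=1, U8=1 → 1; observed 1. Eliminates U1 stuck-at-1, U8 stuck-at-0.
Only U3 stuck-at-1 is consistent with every test.

U3 stuck-at-1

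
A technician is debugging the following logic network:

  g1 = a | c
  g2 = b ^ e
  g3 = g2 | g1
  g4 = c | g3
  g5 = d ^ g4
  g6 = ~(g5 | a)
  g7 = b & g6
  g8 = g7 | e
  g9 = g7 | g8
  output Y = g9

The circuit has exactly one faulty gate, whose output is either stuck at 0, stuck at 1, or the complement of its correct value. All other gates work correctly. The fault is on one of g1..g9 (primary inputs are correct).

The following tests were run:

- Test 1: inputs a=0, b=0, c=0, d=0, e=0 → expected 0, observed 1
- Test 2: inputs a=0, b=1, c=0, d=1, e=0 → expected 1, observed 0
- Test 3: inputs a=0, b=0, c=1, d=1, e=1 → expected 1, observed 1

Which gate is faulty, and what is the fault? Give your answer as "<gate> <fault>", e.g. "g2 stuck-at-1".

Fault-free values for test 1 (a=0, b=0, c=0, d=0, e=0): g1=0, g2=0, g3=0, g4=0, g5=0, g6=1, g7=0, g8=0, g9=0, giving Y=0. Observed 1.
Test 1: faults giving observed 1 are {g7 stuck-at-1, g7 inverted output, g8 stuck-at-1, g8 inverted output, g9 stuck-at-1, g9 inverted output}.
Test 2 (a=0, b=1, c=0, d=1, e=0): fault-free g1=0, g2=1, g3=1, g4=1, g5=0, g6=1, g7=1, g8=1, g9=1 → 1; observed 0. Eliminates g7 stuck-at-1, g8 stuck-at-1, g8 inverted output, g9 stuck-at-1.
Test 3 (a=0, b=0, c=1, d=1, e=1): fault-free g1=1, g2=1, g3=1, g4=1, g5=0, g6=1, g7=0, g8=1, g9=1 → 1; observed 1. Eliminates g9 inverted output.
Only g7 inverted output is consistent with every test.

g7 inverted output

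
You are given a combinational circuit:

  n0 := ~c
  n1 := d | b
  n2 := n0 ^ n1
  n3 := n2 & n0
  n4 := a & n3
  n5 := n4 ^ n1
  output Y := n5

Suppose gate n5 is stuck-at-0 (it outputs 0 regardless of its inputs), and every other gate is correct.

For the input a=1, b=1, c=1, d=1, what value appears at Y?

0

Propagate with n5 forced: n0=0, n1=1, n2=1, n3=0, n4=0, n5=0 [stuck-at-0].
So Y = 0. (Without the fault it would be 1.)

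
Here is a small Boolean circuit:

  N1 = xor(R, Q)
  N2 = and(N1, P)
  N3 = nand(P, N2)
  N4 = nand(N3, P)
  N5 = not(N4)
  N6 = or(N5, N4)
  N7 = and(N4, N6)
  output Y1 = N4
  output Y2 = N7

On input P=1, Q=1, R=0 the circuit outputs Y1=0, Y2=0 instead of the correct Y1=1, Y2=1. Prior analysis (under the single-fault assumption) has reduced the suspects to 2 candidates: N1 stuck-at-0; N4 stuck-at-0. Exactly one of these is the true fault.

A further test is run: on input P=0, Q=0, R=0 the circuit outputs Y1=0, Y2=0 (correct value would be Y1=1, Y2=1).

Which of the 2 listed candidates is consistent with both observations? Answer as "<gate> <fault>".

N4 stuck-at-0

Evaluate each candidate on input P=0, Q=0, R=0:
  N1 stuck-at-0: N1=0 [stuck-at-0], N2=0, N3=1, N4=1, N5=0, N6=1, N7=1 → Y1=1, Y2=1 — eliminated
  N4 stuck-at-0: N1=0, N2=0, N3=1, N4=0 [stuck-at-0], N5=1, N6=1, N7=0 → Y1=0, Y2=0 — matches
Only N4 stuck-at-0 reproduces the observed Y1=0, Y2=0.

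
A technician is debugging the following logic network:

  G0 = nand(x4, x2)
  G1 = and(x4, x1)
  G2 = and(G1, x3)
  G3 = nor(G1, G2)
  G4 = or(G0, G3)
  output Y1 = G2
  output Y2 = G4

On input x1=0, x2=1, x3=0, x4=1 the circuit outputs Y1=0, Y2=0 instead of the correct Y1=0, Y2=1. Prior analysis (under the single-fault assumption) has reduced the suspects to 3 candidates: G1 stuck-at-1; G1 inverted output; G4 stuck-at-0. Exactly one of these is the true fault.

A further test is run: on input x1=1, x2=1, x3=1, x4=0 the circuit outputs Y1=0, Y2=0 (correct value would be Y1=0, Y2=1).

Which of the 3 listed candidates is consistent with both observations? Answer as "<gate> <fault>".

G4 stuck-at-0

Evaluate each candidate on input x1=1, x2=1, x3=1, x4=0:
  G1 stuck-at-1: G0=1, G1=1 [stuck-at-1], G2=1, G3=0, G4=1 → Y1=1, Y2=1 — eliminated
  G1 inverted output: G0=1, G1=1 [inverted output], G2=1, G3=0, G4=1 → Y1=1, Y2=1 — eliminated
  G4 stuck-at-0: G0=1, G1=0, G2=0, G3=1, G4=0 [stuck-at-0] → Y1=0, Y2=0 — matches
Only G4 stuck-at-0 reproduces the observed Y1=0, Y2=0.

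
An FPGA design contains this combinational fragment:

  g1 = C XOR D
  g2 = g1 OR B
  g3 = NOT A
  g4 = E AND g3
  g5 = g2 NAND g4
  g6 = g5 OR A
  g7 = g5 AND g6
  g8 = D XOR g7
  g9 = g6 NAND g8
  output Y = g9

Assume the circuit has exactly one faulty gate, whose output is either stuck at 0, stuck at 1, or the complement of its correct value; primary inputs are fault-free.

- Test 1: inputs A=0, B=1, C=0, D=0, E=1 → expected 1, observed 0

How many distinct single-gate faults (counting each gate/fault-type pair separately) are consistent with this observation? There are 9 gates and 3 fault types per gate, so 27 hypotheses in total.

10

Fault-free: g1=0, g2=1, g3=1, g4=1, g5=0, g6=0, g7=0, g8=0, g9=1 → 1. Observed 0.
  g1: none of the 3 fault types match ✗
  g2: stuck-at-0, inverted output ✓; others ✗
  g3: stuck-at-0, inverted output ✓; others ✗
  g4: stuck-at-0, inverted output ✓; others ✗
  g5: stuck-at-1, inverted output ✓; others ✗
  g6: none of the 3 fault types match ✗
  g7: none of the 3 fault types match ✗
  g8: none of the 3 fault types match ✗
  g9: stuck-at-0, inverted output ✓; others ✗
Consistent faults: {g2 stuck-at-0, g2 inverted output, g3 stuck-at-0, g3 inverted output, g4 stuck-at-0, g4 inverted output, g5 stuck-at-1, g5 inverted output, g9 stuck-at-0, g9 inverted output} — 10 in all.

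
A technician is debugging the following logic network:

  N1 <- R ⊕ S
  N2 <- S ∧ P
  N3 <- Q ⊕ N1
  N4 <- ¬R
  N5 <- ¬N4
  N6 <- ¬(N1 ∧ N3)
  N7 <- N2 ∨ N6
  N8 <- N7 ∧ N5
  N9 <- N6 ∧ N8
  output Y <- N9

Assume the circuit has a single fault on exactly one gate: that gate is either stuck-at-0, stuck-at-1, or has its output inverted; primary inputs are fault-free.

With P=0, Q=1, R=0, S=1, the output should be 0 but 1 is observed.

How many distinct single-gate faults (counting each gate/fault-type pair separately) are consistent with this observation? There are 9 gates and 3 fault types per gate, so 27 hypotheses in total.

Fault-free: N1=1, N2=0, N3=0, N4=1, N5=0, N6=1, N7=1, N8=0, N9=0 → 0. Observed 1.
  N1: none of the 3 fault types match ✗
  N2: none of the 3 fault types match ✗
  N3: none of the 3 fault types match ✗
  N4: stuck-at-0, inverted output ✓; others ✗
  N5: stuck-at-1, inverted output ✓; others ✗
  N6: none of the 3 fault types match ✗
  N7: none of the 3 fault types match ✗
  N8: stuck-at-1, inverted output ✓; others ✗
  N9: stuck-at-1, inverted output ✓; others ✗
Consistent faults: {N4 stuck-at-0, N4 inverted output, N5 stuck-at-1, N5 inverted output, N8 stuck-at-1, N8 inverted output, N9 stuck-at-1, N9 inverted output} — 8 in all.

8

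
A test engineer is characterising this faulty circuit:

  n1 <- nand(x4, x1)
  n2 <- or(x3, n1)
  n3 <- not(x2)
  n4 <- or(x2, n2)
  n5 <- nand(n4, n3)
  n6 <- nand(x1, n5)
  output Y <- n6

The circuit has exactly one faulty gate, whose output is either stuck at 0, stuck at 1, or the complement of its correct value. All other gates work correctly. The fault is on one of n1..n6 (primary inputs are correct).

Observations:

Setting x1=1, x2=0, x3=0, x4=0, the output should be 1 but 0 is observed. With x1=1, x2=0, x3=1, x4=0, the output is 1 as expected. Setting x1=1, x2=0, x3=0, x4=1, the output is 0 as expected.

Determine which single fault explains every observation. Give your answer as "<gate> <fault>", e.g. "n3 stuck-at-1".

Fault-free values for test 1 (x1=1, x2=0, x3=0, x4=0): n1=1, n2=1, n3=1, n4=1, n5=0, n6=1, giving Y=1. Observed 0.
Test 1: faults giving observed 0 are {n1 stuck-at-0, n1 inverted output, n2 stuck-at-0, n2 inverted output, n3 stuck-at-0, n3 inverted output, n4 stuck-at-0, n4 inverted output, n5 stuck-at-1, n5 inverted output, n6 stuck-at-0, n6 inverted output}.
Test 2 (x1=1, x2=0, x3=1, x4=0): fault-free n1=1, n2=1, n3=1, n4=1, n5=0, n6=1 → 1; observed 1. Eliminates n2 stuck-at-0, n2 inverted output, n3 stuck-at-0, n3 inverted output, n4 stuck-at-0, n4 inverted output, n5 stuck-at-1, n5 inverted output, n6 stuck-at-0, n6 inverted output.
Test 3 (x1=1, x2=0, x3=0, x4=1): fault-free n1=0, n2=0, n3=1, n4=0, n5=1, n6=0 → 0; observed 0. Eliminates n1 inverted output.
Only n1 stuck-at-0 is consistent with every test.

n1 stuck-at-0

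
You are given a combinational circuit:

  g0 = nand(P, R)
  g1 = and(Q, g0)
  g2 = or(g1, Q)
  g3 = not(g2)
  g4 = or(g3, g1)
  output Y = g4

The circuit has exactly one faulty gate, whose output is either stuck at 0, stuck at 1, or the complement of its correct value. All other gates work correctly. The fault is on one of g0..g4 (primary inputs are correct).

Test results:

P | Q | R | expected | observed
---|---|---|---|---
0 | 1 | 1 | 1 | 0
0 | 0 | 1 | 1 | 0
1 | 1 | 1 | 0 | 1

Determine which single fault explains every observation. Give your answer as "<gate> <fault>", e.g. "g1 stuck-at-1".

Fault-free values for test 1 (P=0, Q=1, R=1): g0=1, g1=1, g2=1, g3=0, g4=1, giving Y=1. Observed 0.
Test 1: faults giving observed 0 are {g0 stuck-at-0, g0 inverted output, g1 stuck-at-0, g1 inverted output, g4 stuck-at-0, g4 inverted output}.
Test 2 (P=0, Q=0, R=1): fault-free g0=1, g1=0, g2=0, g3=1, g4=1 → 1; observed 0. Eliminates g0 stuck-at-0, g0 inverted output, g1 stuck-at-0, g1 inverted output.
Test 3 (P=1, Q=1, R=1): fault-free g0=0, g1=0, g2=1, g3=0, g4=0 → 0; observed 1. Eliminates g4 stuck-at-0.
Only g4 inverted output is consistent with every test.

g4 inverted output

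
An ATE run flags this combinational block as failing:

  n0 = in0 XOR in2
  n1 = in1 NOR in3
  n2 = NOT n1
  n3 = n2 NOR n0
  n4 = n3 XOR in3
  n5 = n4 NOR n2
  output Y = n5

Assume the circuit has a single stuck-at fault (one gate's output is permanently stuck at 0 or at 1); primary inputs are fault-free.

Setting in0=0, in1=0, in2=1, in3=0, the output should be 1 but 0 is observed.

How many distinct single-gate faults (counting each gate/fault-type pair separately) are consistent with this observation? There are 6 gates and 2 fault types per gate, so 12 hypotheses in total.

Fault-free: n0=1, n1=1, n2=0, n3=0, n4=0, n5=1 → 1. Observed 0.
  n0 stuck-at-0: output 0 ✓
  n0 stuck-at-1: output 1 ✗
  n1 stuck-at-0: output 0 ✓
  n1 stuck-at-1: output 1 ✗
  n2 stuck-at-0: output 1 ✗
  n2 stuck-at-1: output 0 ✓
  n3 stuck-at-0: output 1 ✗
  n3 stuck-at-1: output 0 ✓
  n4 stuck-at-0: output 1 ✗
  n4 stuck-at-1: output 0 ✓
  n5 stuck-at-0: output 0 ✓
  n5 stuck-at-1: output 1 ✗
Consistent faults: {n0 stuck-at-0, n1 stuck-at-0, n2 stuck-at-1, n3 stuck-at-1, n4 stuck-at-1, n5 stuck-at-0} — 6 in all.

6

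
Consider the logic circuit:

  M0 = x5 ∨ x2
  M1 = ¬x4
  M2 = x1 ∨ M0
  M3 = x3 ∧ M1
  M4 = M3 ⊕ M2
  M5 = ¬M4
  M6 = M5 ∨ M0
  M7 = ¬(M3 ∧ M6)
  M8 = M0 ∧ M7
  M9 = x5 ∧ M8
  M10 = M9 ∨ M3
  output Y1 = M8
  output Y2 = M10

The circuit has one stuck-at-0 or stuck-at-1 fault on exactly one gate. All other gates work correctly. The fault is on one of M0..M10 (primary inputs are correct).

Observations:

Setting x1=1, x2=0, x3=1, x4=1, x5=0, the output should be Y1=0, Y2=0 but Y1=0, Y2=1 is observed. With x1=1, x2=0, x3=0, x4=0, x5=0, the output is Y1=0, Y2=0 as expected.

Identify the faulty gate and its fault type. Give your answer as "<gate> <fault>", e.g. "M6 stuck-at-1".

Fault-free values for test 1 (x1=1, x2=0, x3=1, x4=1, x5=0): M0=0, M1=0, M2=1, M3=0, M4=1, M5=0, M6=0, M7=1, M8=0, M9=0, M10=0, giving Y1=0, Y2=0. Observed Y1=0, Y2=1.
Test 1: faults giving observed Y1=0, Y2=1 are {M1 stuck-at-1, M3 stuck-at-1, M9 stuck-at-1, M10 stuck-at-1}.
Test 2 (x1=1, x2=0, x3=0, x4=0, x5=0): fault-free M0=0, M1=1, M2=1, M3=0, M4=1, M5=0, M6=0, M7=1, M8=0, M9=0, M10=0 → Y1=0, Y2=0; observed Y1=0, Y2=0. Eliminates M3 stuck-at-1, M9 stuck-at-1, M10 stuck-at-1.
Only M1 stuck-at-1 is consistent with every test.

M1 stuck-at-1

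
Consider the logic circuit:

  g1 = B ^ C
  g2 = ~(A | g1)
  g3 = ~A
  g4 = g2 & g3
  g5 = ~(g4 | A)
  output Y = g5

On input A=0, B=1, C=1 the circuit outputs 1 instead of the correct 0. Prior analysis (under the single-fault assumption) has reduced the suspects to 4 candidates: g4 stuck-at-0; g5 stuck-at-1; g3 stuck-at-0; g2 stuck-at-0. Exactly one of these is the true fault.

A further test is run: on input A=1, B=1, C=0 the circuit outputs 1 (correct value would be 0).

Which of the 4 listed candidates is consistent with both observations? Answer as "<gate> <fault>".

Evaluate each candidate on input A=1, B=1, C=0:
  g4 stuck-at-0: g1=1, g2=0, g3=0, g4=0 [stuck-at-0], g5=0 → 0 — eliminated
  g5 stuck-at-1: g1=1, g2=0, g3=0, g4=0, g5=1 [stuck-at-1] → 1 — matches
  g3 stuck-at-0: g1=1, g2=0, g3=0 [stuck-at-0], g4=0, g5=0 → 0 — eliminated
  g2 stuck-at-0: g1=1, g2=0 [stuck-at-0], g3=0, g4=0, g5=0 → 0 — eliminated
Only g5 stuck-at-1 reproduces the observed 1.

g5 stuck-at-1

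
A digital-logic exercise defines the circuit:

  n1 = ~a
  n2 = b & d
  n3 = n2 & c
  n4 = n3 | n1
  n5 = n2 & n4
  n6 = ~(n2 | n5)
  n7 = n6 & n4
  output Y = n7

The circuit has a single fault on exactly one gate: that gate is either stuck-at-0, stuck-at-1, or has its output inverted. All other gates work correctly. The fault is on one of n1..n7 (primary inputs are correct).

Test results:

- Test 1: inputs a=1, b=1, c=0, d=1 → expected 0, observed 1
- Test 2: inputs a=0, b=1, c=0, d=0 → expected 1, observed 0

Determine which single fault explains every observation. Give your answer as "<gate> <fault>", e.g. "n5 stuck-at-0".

Fault-free values for test 1 (a=1, b=1, c=0, d=1): n1=0, n2=1, n3=0, n4=0, n5=0, n6=0, n7=0, giving Y=0. Observed 1.
Test 1: faults giving observed 1 are {n7 stuck-at-1, n7 inverted output}.
Test 2 (a=0, b=1, c=0, d=0): fault-free n1=1, n2=0, n3=0, n4=1, n5=0, n6=1, n7=1 → 1; observed 0. Eliminates n7 stuck-at-1.
Only n7 inverted output is consistent with every test.

n7 inverted output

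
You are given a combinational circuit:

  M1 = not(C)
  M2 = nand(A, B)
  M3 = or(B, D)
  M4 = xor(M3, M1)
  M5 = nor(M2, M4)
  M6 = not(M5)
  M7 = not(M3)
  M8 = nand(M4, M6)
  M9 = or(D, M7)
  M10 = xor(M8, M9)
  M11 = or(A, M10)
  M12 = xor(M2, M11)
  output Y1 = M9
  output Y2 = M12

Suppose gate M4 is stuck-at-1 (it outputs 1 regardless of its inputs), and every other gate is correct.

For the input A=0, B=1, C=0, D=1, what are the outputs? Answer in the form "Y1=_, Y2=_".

Propagate with M4 forced: M1=1, M2=1, M3=1, M4=1 [stuck-at-1], M5=0, M6=1, M7=0, M8=0, M9=1, M10=1, M11=1, M12=0.
So the outputs are Y1=1, Y2=0. (Without the fault they would be Y1=1, Y2=1.)

Y1=1, Y2=0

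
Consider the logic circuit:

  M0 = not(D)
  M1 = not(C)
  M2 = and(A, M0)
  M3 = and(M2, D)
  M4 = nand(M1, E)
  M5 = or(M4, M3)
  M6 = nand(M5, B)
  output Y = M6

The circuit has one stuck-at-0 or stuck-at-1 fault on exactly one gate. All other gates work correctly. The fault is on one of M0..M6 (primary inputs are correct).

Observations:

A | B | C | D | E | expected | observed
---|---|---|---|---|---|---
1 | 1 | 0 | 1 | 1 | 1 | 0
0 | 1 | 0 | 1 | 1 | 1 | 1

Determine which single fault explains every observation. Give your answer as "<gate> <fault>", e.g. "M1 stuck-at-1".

Fault-free values for test 1 (A=1, B=1, C=0, D=1, E=1): M0=0, M1=1, M2=0, M3=0, M4=0, M5=0, M6=1, giving Y=1. Observed 0.
Test 1: faults giving observed 0 are {M0 stuck-at-1, M1 stuck-at-0, M2 stuck-at-1, M3 stuck-at-1, M4 stuck-at-1, M5 stuck-at-1, M6 stuck-at-0}.
Test 2 (A=0, B=1, C=0, D=1, E=1): fault-free M0=0, M1=1, M2=0, M3=0, M4=0, M5=0, M6=1 → 1; observed 1. Eliminates M1 stuck-at-0, M2 stuck-at-1, M3 stuck-at-1, M4 stuck-at-1, M5 stuck-at-1, M6 stuck-at-0.
Only M0 stuck-at-1 is consistent with every test.

M0 stuck-at-1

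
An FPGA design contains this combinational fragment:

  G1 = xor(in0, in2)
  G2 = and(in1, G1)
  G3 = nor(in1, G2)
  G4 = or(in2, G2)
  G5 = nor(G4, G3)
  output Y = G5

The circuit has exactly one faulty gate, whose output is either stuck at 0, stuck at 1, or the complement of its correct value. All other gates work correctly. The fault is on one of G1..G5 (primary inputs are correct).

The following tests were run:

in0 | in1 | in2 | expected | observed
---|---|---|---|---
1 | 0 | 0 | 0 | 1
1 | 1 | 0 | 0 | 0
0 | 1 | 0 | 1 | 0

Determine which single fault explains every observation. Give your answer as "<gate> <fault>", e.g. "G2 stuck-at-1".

Fault-free values for test 1 (in0=1, in1=0, in2=0): G1=1, G2=0, G3=1, G4=0, G5=0, giving Y=0. Observed 1.
Test 1: faults giving observed 1 are {G3 stuck-at-0, G3 inverted output, G5 stuck-at-1, G5 inverted output}.
Test 2 (in0=1, in1=1, in2=0): fault-free G1=1, G2=1, G3=0, G4=1, G5=0 → 0; observed 0. Eliminates G5 stuck-at-1, G5 inverted output.
Test 3 (in0=0, in1=1, in2=0): fault-free G1=0, G2=0, G3=0, G4=0, G5=1 → 1; observed 0. Eliminates G3 stuck-at-0.
Only G3 inverted output is consistent with every test.

G3 inverted output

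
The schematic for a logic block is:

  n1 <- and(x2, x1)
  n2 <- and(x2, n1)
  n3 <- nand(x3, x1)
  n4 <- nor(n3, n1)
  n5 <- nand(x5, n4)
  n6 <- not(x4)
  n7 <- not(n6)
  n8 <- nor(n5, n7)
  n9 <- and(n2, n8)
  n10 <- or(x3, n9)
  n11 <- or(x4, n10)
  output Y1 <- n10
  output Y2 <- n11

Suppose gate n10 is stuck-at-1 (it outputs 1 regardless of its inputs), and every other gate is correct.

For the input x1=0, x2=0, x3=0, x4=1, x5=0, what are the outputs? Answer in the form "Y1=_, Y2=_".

Y1=1, Y2=1

Propagate with n10 forced: n1=0, n2=0, n3=1, n4=0, n5=1, n6=0, n7=1, n8=0, n9=0, n10=1 [stuck-at-1], n11=1.
So the outputs are Y1=1, Y2=1. (Without the fault they would be Y1=0, Y2=1.)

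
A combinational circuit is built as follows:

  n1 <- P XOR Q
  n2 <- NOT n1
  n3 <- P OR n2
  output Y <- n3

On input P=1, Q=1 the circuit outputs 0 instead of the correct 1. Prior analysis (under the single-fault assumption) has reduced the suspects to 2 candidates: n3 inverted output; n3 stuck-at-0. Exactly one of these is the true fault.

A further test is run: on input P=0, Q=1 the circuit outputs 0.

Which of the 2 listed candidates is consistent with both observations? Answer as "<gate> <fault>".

Evaluate each candidate on input P=0, Q=1:
  n3 inverted output: n1=1, n2=0, n3=1 [inverted output] → 1 — eliminated
  n3 stuck-at-0: n1=1, n2=0, n3=0 [stuck-at-0] → 0 — matches
Only n3 stuck-at-0 reproduces the observed 0.

n3 stuck-at-0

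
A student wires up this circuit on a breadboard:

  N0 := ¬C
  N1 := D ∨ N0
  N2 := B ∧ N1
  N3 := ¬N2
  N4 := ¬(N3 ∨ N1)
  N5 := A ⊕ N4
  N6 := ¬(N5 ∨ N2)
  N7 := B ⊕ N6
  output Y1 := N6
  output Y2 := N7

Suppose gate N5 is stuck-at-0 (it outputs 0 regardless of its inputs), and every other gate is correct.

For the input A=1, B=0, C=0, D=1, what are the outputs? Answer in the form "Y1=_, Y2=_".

Propagate with N5 forced: N0=1, N1=1, N2=0, N3=1, N4=0, N5=0 [stuck-at-0], N6=1, N7=1.
So the outputs are Y1=1, Y2=1. (Without the fault they would be Y1=0, Y2=0.)

Y1=1, Y2=1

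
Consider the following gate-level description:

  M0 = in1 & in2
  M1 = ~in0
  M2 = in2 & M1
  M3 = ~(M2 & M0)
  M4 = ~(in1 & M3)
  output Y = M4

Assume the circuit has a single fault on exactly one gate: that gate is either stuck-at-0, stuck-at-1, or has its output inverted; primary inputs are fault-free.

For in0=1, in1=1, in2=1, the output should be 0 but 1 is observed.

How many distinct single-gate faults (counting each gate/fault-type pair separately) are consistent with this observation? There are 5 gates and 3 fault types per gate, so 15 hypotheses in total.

8

Fault-free: M0=1, M1=0, M2=0, M3=1, M4=0 → 0. Observed 1.
  M0: none of the 3 fault types match ✗
  M1: stuck-at-1, inverted output ✓; others ✗
  M2: stuck-at-1, inverted output ✓; others ✗
  M3: stuck-at-0, inverted output ✓; others ✗
  M4: stuck-at-1, inverted output ✓; others ✗
Consistent faults: {M1 stuck-at-1, M1 inverted output, M2 stuck-at-1, M2 inverted output, M3 stuck-at-0, M3 inverted output, M4 stuck-at-1, M4 inverted output} — 8 in all.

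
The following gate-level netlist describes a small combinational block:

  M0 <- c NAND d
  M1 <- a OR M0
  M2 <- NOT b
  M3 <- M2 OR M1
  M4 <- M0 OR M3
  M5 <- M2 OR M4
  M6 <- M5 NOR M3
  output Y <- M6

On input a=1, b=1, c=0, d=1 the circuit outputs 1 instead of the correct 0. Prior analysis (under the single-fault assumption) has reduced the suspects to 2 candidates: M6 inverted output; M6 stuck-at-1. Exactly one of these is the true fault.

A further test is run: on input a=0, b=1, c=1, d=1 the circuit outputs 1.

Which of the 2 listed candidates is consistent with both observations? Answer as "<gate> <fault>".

M6 stuck-at-1

Evaluate each candidate on input a=0, b=1, c=1, d=1:
  M6 inverted output: M0=0, M1=0, M2=0, M3=0, M4=0, M5=0, M6=0 [inverted output] → 0 — eliminated
  M6 stuck-at-1: M0=0, M1=0, M2=0, M3=0, M4=0, M5=0, M6=1 [stuck-at-1] → 1 — matches
Only M6 stuck-at-1 reproduces the observed 1.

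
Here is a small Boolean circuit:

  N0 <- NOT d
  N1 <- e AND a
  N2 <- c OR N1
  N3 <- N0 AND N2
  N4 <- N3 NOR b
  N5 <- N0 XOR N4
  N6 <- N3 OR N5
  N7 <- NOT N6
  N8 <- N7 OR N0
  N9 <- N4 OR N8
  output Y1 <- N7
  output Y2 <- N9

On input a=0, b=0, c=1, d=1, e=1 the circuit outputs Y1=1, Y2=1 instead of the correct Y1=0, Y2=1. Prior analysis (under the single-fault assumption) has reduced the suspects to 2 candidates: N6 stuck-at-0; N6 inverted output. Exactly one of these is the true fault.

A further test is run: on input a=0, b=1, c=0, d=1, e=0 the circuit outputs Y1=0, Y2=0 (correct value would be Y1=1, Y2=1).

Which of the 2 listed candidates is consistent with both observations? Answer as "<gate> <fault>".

Evaluate each candidate on input a=0, b=1, c=0, d=1, e=0:
  N6 stuck-at-0: N0=0, N1=0, N2=0, N3=0, N4=0, N5=0, N6=0 [stuck-at-0], N7=1, N8=1, N9=1 → Y1=1, Y2=1 — eliminated
  N6 inverted output: N0=0, N1=0, N2=0, N3=0, N4=0, N5=0, N6=1 [inverted output], N7=0, N8=0, N9=0 → Y1=0, Y2=0 — matches
Only N6 inverted output reproduces the observed Y1=0, Y2=0.

N6 inverted output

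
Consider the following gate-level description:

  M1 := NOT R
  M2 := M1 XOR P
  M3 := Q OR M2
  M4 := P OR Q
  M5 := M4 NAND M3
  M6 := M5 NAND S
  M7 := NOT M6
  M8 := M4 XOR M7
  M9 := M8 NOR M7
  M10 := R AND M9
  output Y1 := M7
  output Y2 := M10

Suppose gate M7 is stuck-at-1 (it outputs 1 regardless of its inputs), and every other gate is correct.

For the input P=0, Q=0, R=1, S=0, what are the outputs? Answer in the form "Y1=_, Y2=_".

Y1=1, Y2=0

Propagate with M7 forced: M1=0, M2=0, M3=0, M4=0, M5=1, M6=1, M7=1 [stuck-at-1], M8=1, M9=0, M10=0.
So the outputs are Y1=1, Y2=0. (Without the fault they would be Y1=0, Y2=1.)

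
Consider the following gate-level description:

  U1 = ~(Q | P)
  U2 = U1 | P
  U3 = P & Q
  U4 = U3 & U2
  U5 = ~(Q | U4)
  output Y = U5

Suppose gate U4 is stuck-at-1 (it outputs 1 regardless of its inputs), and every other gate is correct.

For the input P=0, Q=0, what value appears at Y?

0

Propagate with U4 forced: U1=1, U2=1, U3=0, U4=1 [stuck-at-1], U5=0.
So Y = 0. (Without the fault it would be 1.)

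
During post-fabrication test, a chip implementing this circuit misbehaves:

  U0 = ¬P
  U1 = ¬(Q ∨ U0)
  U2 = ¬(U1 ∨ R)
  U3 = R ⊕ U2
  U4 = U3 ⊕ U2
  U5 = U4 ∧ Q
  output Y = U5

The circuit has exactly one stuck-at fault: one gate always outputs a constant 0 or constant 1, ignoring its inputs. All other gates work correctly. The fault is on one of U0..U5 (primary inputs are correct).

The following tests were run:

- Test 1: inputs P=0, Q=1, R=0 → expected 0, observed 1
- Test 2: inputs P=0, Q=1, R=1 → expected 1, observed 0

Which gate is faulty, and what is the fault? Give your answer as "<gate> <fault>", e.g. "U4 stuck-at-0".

U3 stuck-at-0

Fault-free values for test 1 (P=0, Q=1, R=0): U0=1, U1=0, U2=1, U3=1, U4=0, U5=0, giving Y=0. Observed 1.
Test 1: faults giving observed 1 are {U3 stuck-at-0, U4 stuck-at-1, U5 stuck-at-1}.
Test 2 (P=0, Q=1, R=1): fault-free U0=1, U1=0, U2=0, U3=1, U4=1, U5=1 → 1; observed 0. Eliminates U4 stuck-at-1, U5 stuck-at-1.
Only U3 stuck-at-0 is consistent with every test.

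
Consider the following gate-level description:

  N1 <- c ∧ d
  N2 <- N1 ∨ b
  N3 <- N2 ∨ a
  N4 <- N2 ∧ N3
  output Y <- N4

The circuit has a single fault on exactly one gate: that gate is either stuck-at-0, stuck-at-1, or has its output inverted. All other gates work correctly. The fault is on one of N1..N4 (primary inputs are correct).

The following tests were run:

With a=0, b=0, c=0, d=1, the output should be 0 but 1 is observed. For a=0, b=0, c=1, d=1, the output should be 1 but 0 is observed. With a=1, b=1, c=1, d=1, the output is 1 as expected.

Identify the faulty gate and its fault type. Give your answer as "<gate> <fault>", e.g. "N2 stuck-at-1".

Fault-free values for test 1 (a=0, b=0, c=0, d=1): N1=0, N2=0, N3=0, N4=0, giving Y=0. Observed 1.
Test 1: faults giving observed 1 are {N1 stuck-at-1, N1 inverted output, N2 stuck-at-1, N2 inverted output, N4 stuck-at-1, N4 inverted output}.
Test 2 (a=0, b=0, c=1, d=1): fault-free N1=1, N2=1, N3=1, N4=1 → 1; observed 0. Eliminates N1 stuck-at-1, N2 stuck-at-1, N4 stuck-at-1.
Test 3 (a=1, b=1, c=1, d=1): fault-free N1=1, N2=1, N3=1, N4=1 → 1; observed 1. Eliminates N2 inverted output, N4 inverted output.
Only N1 inverted output is consistent with every test.

N1 inverted output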